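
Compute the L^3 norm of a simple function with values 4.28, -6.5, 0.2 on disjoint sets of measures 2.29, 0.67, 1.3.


Step 1: Compute |f_i|^3 for each value:
  |4.28|^3 = 78.402752
  |-6.5|^3 = 274.625
  |0.2|^3 = 0.008
Step 2: Multiply by measures and sum:
  78.402752 * 2.29 = 179.542302
  274.625 * 0.67 = 183.99875
  0.008 * 1.3 = 0.0104
Sum = 179.542302 + 183.99875 + 0.0104 = 363.551452
Step 3: Take the p-th root:
||f||_3 = (363.551452)^(1/3) = 7.137103


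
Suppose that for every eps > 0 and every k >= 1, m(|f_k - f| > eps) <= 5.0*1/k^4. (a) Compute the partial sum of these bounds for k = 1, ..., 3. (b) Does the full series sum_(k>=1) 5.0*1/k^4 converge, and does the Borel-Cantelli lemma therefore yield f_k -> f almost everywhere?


Step 1: List the terms 5.0*1/k^4 for k = 1 to 3:
  k=1: 5
  k=2: 0.3125
  k=3: 0.061728
Step 2: Partial sum = 5 + 0.3125 + 0.061728
     = 5.374228
Step 3: The full series sum_(k>=1) 5.0*1/k^4 converges (p-series with p = 4 > 1; a constant multiple of a convergent series converges).
Step 4: Fix eps > 0. Since sum_k m(|f_k - f| > eps) < infinity, the Borel-Cantelli lemma gives
        m(limsup_k {|f_k - f| > eps}) = 0, i.e. for a.e. x, |f_k(x) - f(x)| <= eps for all large k.
        Applying this with eps = 1/j for j = 1, 2, ... and intersecting the countably many full-measure sets,
        for a.e. x we get limsup_k |f_k(x) - f(x)| <= 1/j for every j, hence f_k -> f almost everywhere.
Conclusion: series converges; Borel-Cantelli yields f_k -> f a.e.


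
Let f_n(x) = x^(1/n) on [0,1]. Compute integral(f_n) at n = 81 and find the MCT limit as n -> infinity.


At n = 81: f_81(x) = x^(1/81).
Step 1: integral(x^(1/81), 0, 1) = [x^(1/81+1) / (1/81+1)] from 0 to 1
     = 1 / (1/81 + 1) = 1 / ((81+1)/81) = 81/(81+1)
     = 81/82 = 0.987805
Step 2: As n -> infinity, f_n(x) = x^(1/n) -> 1 for x in (0,1], and f_n is increasing in n.
By MCT, lim_n integral(f_n) = integral(lim_n f_n) = integral(1, 0, 1) = 1.
Step 3: Verify convergence: 81/82 = 0.987805 -> 1


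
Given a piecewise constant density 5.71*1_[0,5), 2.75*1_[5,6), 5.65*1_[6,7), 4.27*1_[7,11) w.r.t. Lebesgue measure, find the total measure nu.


Integrate each piece of the Radon-Nikodym derivative:
Step 1: integral_0^5 5.71 dx = 5.71*(5-0) = 5.71*5 = 28.55
Step 2: integral_5^6 2.75 dx = 2.75*(6-5) = 2.75*1 = 2.75
Step 3: integral_6^7 5.65 dx = 5.65*(7-6) = 5.65*1 = 5.65
Step 4: integral_7^11 4.27 dx = 4.27*(11-7) = 4.27*4 = 17.08
Total: 28.55 + 2.75 + 5.65 + 17.08 = 54.03


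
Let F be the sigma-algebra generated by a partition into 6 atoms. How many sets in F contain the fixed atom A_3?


Each element of F is a union of some subset S of the 6 atoms.
The element contains A_3 iff A_3 is in S.
So we count subsets S of {A_1,...,A_6} with A_3 in S: choose freely among the other 5 atoms.
Count = 2^(6-1) = 2^5 = 32.


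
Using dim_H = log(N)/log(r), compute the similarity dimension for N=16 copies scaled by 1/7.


For a self-similar set with N copies scaled by 1/r:
dim_H = log(N)/log(r) = log(16)/log(7)
= 2.772589/1.94591
= 1.424829


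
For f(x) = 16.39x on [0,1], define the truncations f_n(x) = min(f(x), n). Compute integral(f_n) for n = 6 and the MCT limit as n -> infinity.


f(x) = 16.39x on [0,1]; f_n(x) = min(16.39x, n). At n = 6:
Step 1: f(x) reaches 6 at x = 6/16.39 = 0.366077
Step 2: integral(f_6) = integral(16.39x, 0, 0.366077) + integral(6, 0.366077, 1)
       = 16.39*0.366077^2/2 + 6*(1 - 0.366077)
       = 1.098231 + 3.803539
       = 4.901769
Step 3: As n -> infinity, f_n increases to f, so by MCT integral(f_n) -> integral(f) = 16.39/2 = 8.195.
Convergence: integral(f_6) = 4.901769 -> 8.195 as n -> infinity


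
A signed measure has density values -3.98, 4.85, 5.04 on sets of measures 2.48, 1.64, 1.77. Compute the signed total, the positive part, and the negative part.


Step 1: Compute signed measure on each set:
  Set 1: -3.98 * 2.48 = -9.8704
  Set 2: 4.85 * 1.64 = 7.954
  Set 3: 5.04 * 1.77 = 8.9208
Step 2: Total signed measure = (-9.8704) + (7.954) + (8.9208)
     = 7.0044
Step 3: Positive part mu+(X) = sum of positive contributions = 16.8748
Step 4: Negative part mu-(X) = |sum of negative contributions| = 9.8704


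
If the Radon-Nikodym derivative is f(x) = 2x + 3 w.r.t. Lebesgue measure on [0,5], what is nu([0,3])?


nu(A) = integral_A (dnu/dmu) dmu = integral_0^3 (2x + 3) dx
Step 1: Antiderivative F(x) = (2/2)x^2 + 3x
Step 2: F(3) = (2/2)*3^2 + 3*3 = 9 + 9 = 18
Step 3: F(0) = (2/2)*0^2 + 3*0 = 0.0 + 0 = 0.0
Step 4: nu([0,3]) = F(3) - F(0) = 18 - 0.0 = 18


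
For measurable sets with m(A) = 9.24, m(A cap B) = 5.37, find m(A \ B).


m(A \ B) = m(A) - m(A n B)
= 9.24 - 5.37
= 3.87


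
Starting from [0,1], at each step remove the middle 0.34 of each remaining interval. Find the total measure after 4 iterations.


Step 1: At each step, fraction remaining = 1 - 0.34 = 0.66
Step 2: After 4 steps, measure = (0.66)^4
Step 3: Computing the power step by step:
  After step 1: 0.66
  After step 2: 0.4356
  After step 3: 0.287496
  After step 4: 0.189747
Result = 0.189747


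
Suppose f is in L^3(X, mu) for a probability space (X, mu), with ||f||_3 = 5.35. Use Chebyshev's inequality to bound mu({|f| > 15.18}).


Chebyshev/Markov inequality: mu(|f| > eps) <= (||f||_p / eps)^p
Step 1: ||f||_3 / eps = 5.35 / 15.18 = 0.352437
Step 2: Raise to power p = 3:
  (0.352437)^3 = 0.043777
Step 3: Therefore mu(|f| > 15.18) <= 0.043777


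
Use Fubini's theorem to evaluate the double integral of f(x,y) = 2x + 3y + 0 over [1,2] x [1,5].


By Fubini, integrate in x first, then y.
Step 1: Fix y, integrate over x in [1,2]:
  integral(2x + 3y + 0, x=1..2)
  = 2*(2^2 - 1^2)/2 + (3y + 0)*(2 - 1)
  = 3 + (3y + 0)*1
  = 3 + 3y + 0
  = 3 + 3y
Step 2: Integrate over y in [1,5]:
  integral(3 + 3y, y=1..5)
  = 3*4 + 3*(5^2 - 1^2)/2
  = 12 + 36
  = 48


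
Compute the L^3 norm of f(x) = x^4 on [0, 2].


Step 1: ||f||_3 = (integral_0^2 |x^4|^3 dx)^(1/3)
     = (integral_0^2 x^12 dx)^(1/3)
Step 2: integral_0^2 x^12 dx = [x^13/(13)] from 0 to 2 = 2^13/13
     = 8192/13 = 630.153846
Step 3: ||f||_3 = (630.153846)^(1/3) = 8.573317


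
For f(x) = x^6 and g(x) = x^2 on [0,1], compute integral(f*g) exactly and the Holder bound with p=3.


Step 1: Exact integral of f*g = integral(x^8, 0, 1) = 1/9
     = 0.111111
Step 2: Holder bound with p=3, q=1.5:
  ||f||_p = (integral x^18 dx)^(1/3) = (1/19)^(1/3) = 0.374756
  ||g||_q = (integral x^3 dx)^(1/1.5) = (1/4)^(1/1.5) = 0.39685
Step 3: Holder bound = ||f||_p * ||g||_q = 0.374756 * 0.39685 = 0.148722
Verification: 0.111111 <= 0.148722 (Holder holds)


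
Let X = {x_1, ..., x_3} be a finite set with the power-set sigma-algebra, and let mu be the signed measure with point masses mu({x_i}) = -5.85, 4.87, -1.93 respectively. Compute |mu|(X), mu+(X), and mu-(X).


Step 1: Every measurable set is a union of atoms (the cells / points), so a Hahn decomposition is
  obtained by grouping atoms by sign: P = union of atoms with mu > 0, N = union of the remaining atoms.
  Atoms in P (indices): 2;  atoms in N (indices): 1, 3
  Positive values: 4.87
  Negative values: -5.85, -1.93
Step 2: mu+(X) = mu(P) = sum of positive atom values = 4.87
Step 3: mu-(X) = -mu(N) = sum of |negative atom values| = 7.78
Step 4: |mu|(X) = mu+(X) + mu-(X) = 4.87 + 7.78 = 12.65


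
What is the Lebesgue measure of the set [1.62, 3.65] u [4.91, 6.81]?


For pairwise disjoint intervals, m(union) = sum of lengths.
= (3.65 - 1.62) + (6.81 - 4.91)
= 2.03 + 1.9
= 3.93


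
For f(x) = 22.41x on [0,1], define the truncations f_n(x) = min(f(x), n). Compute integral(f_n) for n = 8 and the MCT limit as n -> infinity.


f(x) = 22.41x on [0,1]; f_n(x) = min(22.41x, n). At n = 8:
Step 1: f(x) reaches 8 at x = 8/22.41 = 0.356983
Step 2: integral(f_8) = integral(22.41x, 0, 0.356983) + integral(8, 0.356983, 1)
       = 22.41*0.356983^2/2 + 8*(1 - 0.356983)
       = 1.427934 + 5.144132
       = 6.572066
Step 3: As n -> infinity, f_n increases to f, so by MCT integral(f_n) -> integral(f) = 22.41/2 = 11.205.
Convergence: integral(f_8) = 6.572066 -> 11.205 as n -> infinity


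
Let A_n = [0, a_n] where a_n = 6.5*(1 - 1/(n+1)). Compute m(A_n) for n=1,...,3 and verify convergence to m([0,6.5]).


By continuity of measure from below: if A_n increases to A, then m(A_n) -> m(A).
Here A = [0, 6.5], so m(A) = 6.5
Step 1: a_1 = 6.5*(1 - 1/2) = 3.25, m(A_1) = 3.25
Step 2: a_2 = 6.5*(1 - 1/3) = 4.3333, m(A_2) = 4.3333
Step 3: a_3 = 6.5*(1 - 1/4) = 4.875, m(A_3) = 4.875
Limit: m(A_n) -> m([0,6.5]) = 6.5


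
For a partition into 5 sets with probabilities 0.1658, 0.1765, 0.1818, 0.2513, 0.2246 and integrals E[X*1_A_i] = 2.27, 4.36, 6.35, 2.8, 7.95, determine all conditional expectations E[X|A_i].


For each cell A_i: E[X|A_i] = E[X*1_A_i] / P(A_i)
Step 1: E[X|A_1] = 2.27 / 0.1658 = 13.691194
Step 2: E[X|A_2] = 4.36 / 0.1765 = 24.70255
Step 3: E[X|A_3] = 6.35 / 0.1818 = 34.928493
Step 4: E[X|A_4] = 2.8 / 0.2513 = 11.142061
Step 5: E[X|A_5] = 7.95 / 0.2246 = 35.39626
Verification: E[X] = sum E[X*1_A_i] = 2.27 + 4.36 + 6.35 + 2.8 + 7.95 = 23.73


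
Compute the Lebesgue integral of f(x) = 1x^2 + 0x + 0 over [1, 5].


The Lebesgue integral of a Riemann-integrable function agrees with the Riemann integral.
Antiderivative F(x) = (1/3)x^3 + (0/2)x^2 + 0x
F(5) = (1/3)*5^3 + (0/2)*5^2 + 0*5
     = (1/3)*125 + (0/2)*25 + 0*5
     = 41.666667 + 0.0 + 0
     = 41.666667
F(1) = 0.333333
Integral = F(5) - F(1) = 41.666667 - 0.333333 = 41.333333


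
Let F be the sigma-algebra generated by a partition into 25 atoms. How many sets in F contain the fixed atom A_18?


Each element of F is a union of some subset S of the 25 atoms.
The element contains A_18 iff A_18 is in S.
So we count subsets S of {A_1,...,A_25} with A_18 in S: choose freely among the other 24 atoms.
Count = 2^(25-1) = 2^24 = 16777216.


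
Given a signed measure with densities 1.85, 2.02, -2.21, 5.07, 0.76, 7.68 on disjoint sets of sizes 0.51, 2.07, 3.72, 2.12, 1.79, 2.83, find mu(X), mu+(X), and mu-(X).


Step 1: Compute signed measure on each set:
  Set 1: 1.85 * 0.51 = 0.9435
  Set 2: 2.02 * 2.07 = 4.1814
  Set 3: -2.21 * 3.72 = -8.2212
  Set 4: 5.07 * 2.12 = 10.7484
  Set 5: 0.76 * 1.79 = 1.3604
  Set 6: 7.68 * 2.83 = 21.7344
Step 2: Total signed measure = (0.9435) + (4.1814) + (-8.2212) + (10.7484) + (1.3604) + (21.7344)
     = 30.7469
Step 3: Positive part mu+(X) = sum of positive contributions = 38.9681
Step 4: Negative part mu-(X) = |sum of negative contributions| = 8.2212


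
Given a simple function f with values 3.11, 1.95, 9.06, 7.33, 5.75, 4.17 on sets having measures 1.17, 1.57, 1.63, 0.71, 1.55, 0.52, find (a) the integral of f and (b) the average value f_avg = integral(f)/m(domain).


Step 1: Integral = sum(value_i * measure_i)
= 3.11*1.17 + 1.95*1.57 + 9.06*1.63 + 7.33*0.71 + 5.75*1.55 + 4.17*0.52
= 3.6387 + 3.0615 + 14.7678 + 5.2043 + 8.9125 + 2.1684
= 37.7532
Step 2: Total measure of domain = 1.17 + 1.57 + 1.63 + 0.71 + 1.55 + 0.52 = 7.15
Step 3: Average value = 37.7532 / 7.15 = 5.280168


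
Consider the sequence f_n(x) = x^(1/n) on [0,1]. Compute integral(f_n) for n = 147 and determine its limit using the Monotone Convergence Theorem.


At n = 147: f_147(x) = x^(1/147).
Step 1: integral(x^(1/147), 0, 1) = [x^(1/147+1) / (1/147+1)] from 0 to 1
     = 1 / (1/147 + 1) = 1 / ((147+1)/147) = 147/(147+1)
     = 147/148 = 0.993243
Step 2: As n -> infinity, f_n(x) = x^(1/n) -> 1 for x in (0,1], and f_n is increasing in n.
By MCT, lim_n integral(f_n) = integral(lim_n f_n) = integral(1, 0, 1) = 1.
Step 3: Verify convergence: 147/148 = 0.993243 -> 1


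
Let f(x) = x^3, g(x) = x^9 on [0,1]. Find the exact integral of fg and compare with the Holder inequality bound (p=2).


Step 1: Exact integral of f*g = integral(x^12, 0, 1) = 1/13
     = 0.076923
Step 2: Holder bound with p=2, q=2:
  ||f||_p = (integral x^6 dx)^(1/2) = (1/7)^(1/2) = 0.377964
  ||g||_q = (integral x^18 dx)^(1/2) = (1/19)^(1/2) = 0.229416
Step 3: Holder bound = ||f||_p * ||g||_q = 0.377964 * 0.229416 = 0.086711
Verification: 0.076923 <= 0.086711 (Holder holds)


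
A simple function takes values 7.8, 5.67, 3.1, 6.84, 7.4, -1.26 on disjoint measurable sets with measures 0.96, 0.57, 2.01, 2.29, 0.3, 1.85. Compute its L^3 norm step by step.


Step 1: Compute |f_i|^3 for each value:
  |7.8|^3 = 474.552
  |5.67|^3 = 182.284263
  |3.1|^3 = 29.791
  |6.84|^3 = 320.013504
  |7.4|^3 = 405.224
  |-1.26|^3 = 2.000376
Step 2: Multiply by measures and sum:
  474.552 * 0.96 = 455.56992
  182.284263 * 0.57 = 103.90203
  29.791 * 2.01 = 59.87991
  320.013504 * 2.29 = 732.830924
  405.224 * 0.3 = 121.5672
  2.000376 * 1.85 = 3.700696
Sum = 455.56992 + 103.90203 + 59.87991 + 732.830924 + 121.5672 + 3.700696 = 1477.45068
Step 3: Take the p-th root:
||f||_3 = (1477.45068)^(1/3) = 11.389491


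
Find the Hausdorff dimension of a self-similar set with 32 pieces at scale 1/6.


For a self-similar set with N copies scaled by 1/r:
dim_H = log(N)/log(r) = log(32)/log(6)
= 3.465736/1.791759
= 1.934264


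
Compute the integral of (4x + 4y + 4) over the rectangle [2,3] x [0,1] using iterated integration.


By Fubini, integrate in x first, then y.
Step 1: Fix y, integrate over x in [2,3]:
  integral(4x + 4y + 4, x=2..3)
  = 4*(3^2 - 2^2)/2 + (4y + 4)*(3 - 2)
  = 10 + (4y + 4)*1
  = 10 + 4y + 4
  = 14 + 4y
Step 2: Integrate over y in [0,1]:
  integral(14 + 4y, y=0..1)
  = 14*1 + 4*(1^2 - 0^2)/2
  = 14 + 2
  = 16


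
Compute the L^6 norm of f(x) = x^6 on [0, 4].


Step 1: ||f||_6 = (integral_0^4 |x^6|^6 dx)^(1/6)
     = (integral_0^4 x^36 dx)^(1/6)
Step 2: integral_0^4 x^36 dx = [x^37/(37)] from 0 to 4 = 4^37/37
     = 18889465931478580854784/37 = 5.105261e+20
Step 3: ||f||_6 = (5.105261e+20)^(1/6) = 2827.068463


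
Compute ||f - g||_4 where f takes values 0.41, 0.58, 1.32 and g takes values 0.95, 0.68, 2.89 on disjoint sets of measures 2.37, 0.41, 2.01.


Step 1: Compute differences f_i - g_i:
  0.41 - 0.95 = -0.54
  0.58 - 0.68 = -0.1
  1.32 - 2.89 = -1.57
Step 2: Compute |diff|^4 * measure for each set:
  |-0.54|^4 * 2.37 = 0.085031 * 2.37 = 0.201522
  |-0.1|^4 * 0.41 = 1.000000e-04 * 0.41 = 4.100000e-05
  |-1.57|^4 * 2.01 = 6.075732 * 2.01 = 12.212221
Step 3: Sum = 12.413785
Step 4: ||f-g||_4 = (12.413785)^(1/4) = 1.877051


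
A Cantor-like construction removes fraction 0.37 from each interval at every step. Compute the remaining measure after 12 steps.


Step 1: At each step, fraction remaining = 1 - 0.37 = 0.63
Step 2: After 12 steps, measure = (0.63)^12
Result = 0.003909


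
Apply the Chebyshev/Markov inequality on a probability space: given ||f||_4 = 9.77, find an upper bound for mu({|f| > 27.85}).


Chebyshev/Markov inequality: mu(|f| > eps) <= (||f||_p / eps)^p
Step 1: ||f||_4 / eps = 9.77 / 27.85 = 0.350808
Step 2: Raise to power p = 4:
  (0.350808)^4 = 0.015145
Step 3: Therefore mu(|f| > 27.85) <= 0.015145


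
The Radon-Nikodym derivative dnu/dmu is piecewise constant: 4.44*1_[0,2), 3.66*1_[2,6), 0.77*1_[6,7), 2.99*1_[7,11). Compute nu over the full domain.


Integrate each piece of the Radon-Nikodym derivative:
Step 1: integral_0^2 4.44 dx = 4.44*(2-0) = 4.44*2 = 8.88
Step 2: integral_2^6 3.66 dx = 3.66*(6-2) = 3.66*4 = 14.64
Step 3: integral_6^7 0.77 dx = 0.77*(7-6) = 0.77*1 = 0.77
Step 4: integral_7^11 2.99 dx = 2.99*(11-7) = 2.99*4 = 11.96
Total: 8.88 + 14.64 + 0.77 + 11.96 = 36.25


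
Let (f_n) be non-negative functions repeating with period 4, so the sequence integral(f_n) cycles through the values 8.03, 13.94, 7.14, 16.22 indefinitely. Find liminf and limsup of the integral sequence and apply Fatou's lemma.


The sequence (integral(f_n)) is periodic with period 4, repeating the values 8.03, 13.94, 7.14, 16.22 indefinitely.
Step 1: For a periodic sequence, every tail (a_m, a_(m+1), ...) contains all 4 period values infinitely often.
Step 2: Hence inf of every tail = min of the period values = min(8.03, 13.94, 7.14, 16.22) = 7.14.
        liminf_n integral(f_n) = sup over m of (inf of tail from m) = 7.14.
Step 3: Similarly sup of every tail = max of the period values = 16.22.
        limsup_n integral(f_n) = 16.22.
Step 4: Fatou's lemma: integral(liminf_n f_n) <= liminf_n integral(f_n) = 7.14.
        So the integral of the pointwise liminf is at most 7.14.


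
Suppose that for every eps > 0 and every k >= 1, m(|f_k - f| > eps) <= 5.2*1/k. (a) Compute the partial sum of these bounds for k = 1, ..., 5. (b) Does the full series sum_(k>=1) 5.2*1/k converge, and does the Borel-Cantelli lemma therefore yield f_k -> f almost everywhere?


Step 1: List the terms 5.2*1/k for k = 1 to 5:
  k=1: 5.2
  k=2: 2.6
  k=3: 1.733333
  k=4: 1.3
  k=5: 1.04
Step 2: Partial sum = 5.2 + 2.6 + 1.733333 + 1.3 + 1.04
     = 11.873333
Step 3: The full series sum_(k>=1) 5.2*1/k diverges (harmonic series, p = 1; a nonzero constant multiple of a divergent series diverges).
Step 4: The (first) Borel-Cantelli lemma requires a summable sequence of measures, so it does not apply here;
        from this bound alone no conclusion about a.e. convergence can be drawn (convergence in measure still
        gives an a.e.-convergent subsequence, but not a.e. convergence of the whole sequence).
Conclusion: series diverges; Borel-Cantelli is inconclusive about a.e. convergence of f_k.


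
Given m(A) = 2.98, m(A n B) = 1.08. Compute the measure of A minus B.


m(A \ B) = m(A) - m(A n B)
= 2.98 - 1.08
= 1.9


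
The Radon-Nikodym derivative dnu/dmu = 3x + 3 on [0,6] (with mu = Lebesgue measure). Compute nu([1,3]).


nu(A) = integral_A (dnu/dmu) dmu = integral_1^3 (3x + 3) dx
Step 1: Antiderivative F(x) = (3/2)x^2 + 3x
Step 2: F(3) = (3/2)*3^2 + 3*3 = 13.5 + 9 = 22.5
Step 3: F(1) = (3/2)*1^2 + 3*1 = 1.5 + 3 = 4.5
Step 4: nu([1,3]) = F(3) - F(1) = 22.5 - 4.5 = 18


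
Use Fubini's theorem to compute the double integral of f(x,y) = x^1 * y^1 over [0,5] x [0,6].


By Fubini's theorem, the double integral factors as a product of single integrals:
Step 1: integral_0^5 x^1 dx = [x^2/2] from 0 to 5
     = 5^2/2 = 12.5
Step 2: integral_0^6 y^1 dy = [y^2/2] from 0 to 6
     = 6^2/2 = 18
Step 3: Double integral = 12.5 * 18 = 225


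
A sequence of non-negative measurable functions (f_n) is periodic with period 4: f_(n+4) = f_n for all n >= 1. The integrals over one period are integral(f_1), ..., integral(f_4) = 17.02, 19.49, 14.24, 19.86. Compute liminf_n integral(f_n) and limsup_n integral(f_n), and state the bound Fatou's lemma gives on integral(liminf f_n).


The sequence (integral(f_n)) is periodic with period 4, repeating the values 17.02, 19.49, 14.24, 19.86 indefinitely.
Step 1: For a periodic sequence, every tail (a_m, a_(m+1), ...) contains all 4 period values infinitely often.
Step 2: Hence inf of every tail = min of the period values = min(17.02, 19.49, 14.24, 19.86) = 14.24.
        liminf_n integral(f_n) = sup over m of (inf of tail from m) = 14.24.
Step 3: Similarly sup of every tail = max of the period values = 19.86.
        limsup_n integral(f_n) = 19.86.
Step 4: Fatou's lemma: integral(liminf_n f_n) <= liminf_n integral(f_n) = 14.24.
        So the integral of the pointwise liminf is at most 14.24.


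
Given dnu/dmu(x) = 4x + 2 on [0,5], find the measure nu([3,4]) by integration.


nu(A) = integral_A (dnu/dmu) dmu = integral_3^4 (4x + 2) dx
Step 1: Antiderivative F(x) = (4/2)x^2 + 2x
Step 2: F(4) = (4/2)*4^2 + 2*4 = 32 + 8 = 40
Step 3: F(3) = (4/2)*3^2 + 2*3 = 18 + 6 = 24
Step 4: nu([3,4]) = F(4) - F(3) = 40 - 24 = 16


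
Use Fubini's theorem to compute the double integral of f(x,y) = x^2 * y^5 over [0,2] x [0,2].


By Fubini's theorem, the double integral factors as a product of single integrals:
Step 1: integral_0^2 x^2 dx = [x^3/3] from 0 to 2
     = 2^3/3 = 2.666667
Step 2: integral_0^2 y^5 dy = [y^6/6] from 0 to 2
     = 2^6/6 = 10.666667
Step 3: Double integral = 2.666667 * 10.666667 = 28.444444


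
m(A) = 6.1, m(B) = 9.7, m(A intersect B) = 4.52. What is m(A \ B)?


m(A \ B) = m(A) - m(A n B)
= 6.1 - 4.52
= 1.58


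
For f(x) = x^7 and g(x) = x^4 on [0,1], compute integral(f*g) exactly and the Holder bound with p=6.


Step 1: Exact integral of f*g = integral(x^11, 0, 1) = 1/12
     = 0.083333
Step 2: Holder bound with p=6, q=1.2:
  ||f||_p = (integral x^42 dx)^(1/6) = (1/43)^(1/6) = 0.534263
  ||g||_q = (integral x^4.8 dx)^(1/1.2) = (1/5.8)^(1/1.2) = 0.231105
Step 3: Holder bound = ||f||_p * ||g||_q = 0.534263 * 0.231105 = 0.123471
Verification: 0.083333 <= 0.123471 (Holder holds)


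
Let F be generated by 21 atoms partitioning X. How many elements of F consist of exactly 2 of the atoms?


Each element of F is a union of some subset of the 21 atoms.
Elements that are unions of exactly 2 atoms correspond to 2-element subsets of the 21 atoms.
Count = C(21, 2) = 21! / (2! * 19!) = 210.


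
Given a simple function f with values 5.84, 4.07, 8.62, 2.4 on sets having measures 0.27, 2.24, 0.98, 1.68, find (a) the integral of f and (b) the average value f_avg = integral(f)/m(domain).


Step 1: Integral = sum(value_i * measure_i)
= 5.84*0.27 + 4.07*2.24 + 8.62*0.98 + 2.4*1.68
= 1.5768 + 9.1168 + 8.4476 + 4.032
= 23.1732
Step 2: Total measure of domain = 0.27 + 2.24 + 0.98 + 1.68 = 5.17
Step 3: Average value = 23.1732 / 5.17 = 4.482244


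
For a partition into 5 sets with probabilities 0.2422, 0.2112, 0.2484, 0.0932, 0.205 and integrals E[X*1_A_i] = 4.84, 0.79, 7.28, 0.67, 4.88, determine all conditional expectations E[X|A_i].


For each cell A_i: E[X|A_i] = E[X*1_A_i] / P(A_i)
Step 1: E[X|A_1] = 4.84 / 0.2422 = 19.983485
Step 2: E[X|A_2] = 0.79 / 0.2112 = 3.74053
Step 3: E[X|A_3] = 7.28 / 0.2484 = 29.307568
Step 4: E[X|A_4] = 0.67 / 0.0932 = 7.188841
Step 5: E[X|A_5] = 4.88 / 0.205 = 23.804878
Verification: E[X] = sum E[X*1_A_i] = 4.84 + 0.79 + 7.28 + 0.67 + 4.88 = 18.46


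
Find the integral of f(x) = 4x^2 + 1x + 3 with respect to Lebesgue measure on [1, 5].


The Lebesgue integral of a Riemann-integrable function agrees with the Riemann integral.
Antiderivative F(x) = (4/3)x^3 + (1/2)x^2 + 3x
F(5) = (4/3)*5^3 + (1/2)*5^2 + 3*5
     = (4/3)*125 + (1/2)*25 + 3*5
     = 166.666667 + 12.5 + 15
     = 194.166667
F(1) = 4.833333
Integral = F(5) - F(1) = 194.166667 - 4.833333 = 189.333333


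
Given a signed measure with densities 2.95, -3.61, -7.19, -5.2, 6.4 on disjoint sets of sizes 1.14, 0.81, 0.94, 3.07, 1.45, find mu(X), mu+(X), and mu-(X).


Step 1: Compute signed measure on each set:
  Set 1: 2.95 * 1.14 = 3.363
  Set 2: -3.61 * 0.81 = -2.9241
  Set 3: -7.19 * 0.94 = -6.7586
  Set 4: -5.2 * 3.07 = -15.964
  Set 5: 6.4 * 1.45 = 9.28
Step 2: Total signed measure = (3.363) + (-2.9241) + (-6.7586) + (-15.964) + (9.28)
     = -13.0037
Step 3: Positive part mu+(X) = sum of positive contributions = 12.643
Step 4: Negative part mu-(X) = |sum of negative contributions| = 25.6467


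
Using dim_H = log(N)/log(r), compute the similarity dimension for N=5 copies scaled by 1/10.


For a self-similar set with N copies scaled by 1/r:
dim_H = log(N)/log(r) = log(5)/log(10)
= 1.609438/2.302585
= 0.69897


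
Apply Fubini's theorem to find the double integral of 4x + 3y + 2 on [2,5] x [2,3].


By Fubini, integrate in x first, then y.
Step 1: Fix y, integrate over x in [2,5]:
  integral(4x + 3y + 2, x=2..5)
  = 4*(5^2 - 2^2)/2 + (3y + 2)*(5 - 2)
  = 42 + (3y + 2)*3
  = 42 + 9y + 6
  = 48 + 9y
Step 2: Integrate over y in [2,3]:
  integral(48 + 9y, y=2..3)
  = 48*1 + 9*(3^2 - 2^2)/2
  = 48 + 22.5
  = 70.5


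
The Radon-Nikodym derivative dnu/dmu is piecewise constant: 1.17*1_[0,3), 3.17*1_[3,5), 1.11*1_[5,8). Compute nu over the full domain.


Integrate each piece of the Radon-Nikodym derivative:
Step 1: integral_0^3 1.17 dx = 1.17*(3-0) = 1.17*3 = 3.51
Step 2: integral_3^5 3.17 dx = 3.17*(5-3) = 3.17*2 = 6.34
Step 3: integral_5^8 1.11 dx = 1.11*(8-5) = 1.11*3 = 3.33
Total: 3.51 + 6.34 + 3.33 = 13.18


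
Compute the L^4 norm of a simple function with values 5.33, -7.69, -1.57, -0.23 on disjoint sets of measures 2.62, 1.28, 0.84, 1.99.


Step 1: Compute |f_i|^4 for each value:
  |5.33|^4 = 807.065599
  |-7.69|^4 = 3497.078323
  |-1.57|^4 = 6.075732
  |-0.23|^4 = 0.002798
Step 2: Multiply by measures and sum:
  807.065599 * 2.62 = 2114.51187
  3497.078323 * 1.28 = 4476.260254
  6.075732 * 0.84 = 5.103615
  0.002798 * 1.99 = 0.005569
Sum = 2114.51187 + 4476.260254 + 5.103615 + 0.005569 = 6595.881307
Step 3: Take the p-th root:
||f||_4 = (6595.881307)^(1/4) = 9.011938


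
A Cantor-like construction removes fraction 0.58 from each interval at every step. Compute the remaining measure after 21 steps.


Step 1: At each step, fraction remaining = 1 - 0.58 = 0.42
Step 2: After 21 steps, measure = (0.42)^21
Result = 1.225279e-08


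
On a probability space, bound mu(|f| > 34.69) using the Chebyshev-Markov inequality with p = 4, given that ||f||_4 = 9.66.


Chebyshev/Markov inequality: mu(|f| > eps) <= (||f||_p / eps)^p
Step 1: ||f||_4 / eps = 9.66 / 34.69 = 0.278466
Step 2: Raise to power p = 4:
  (0.278466)^4 = 0.006013
Step 3: Therefore mu(|f| > 34.69) <= 0.006013


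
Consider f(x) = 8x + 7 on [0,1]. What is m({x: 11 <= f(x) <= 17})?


f^(-1)([11, 17]) = {x : 11 <= 8x + 7 <= 17}
Solving: (11 - 7)/8 <= x <= (17 - 7)/8
= [0.5, 1.25]
Intersecting with [0,1]: [0.5, 1]
Measure = 1 - 0.5 = 0.5


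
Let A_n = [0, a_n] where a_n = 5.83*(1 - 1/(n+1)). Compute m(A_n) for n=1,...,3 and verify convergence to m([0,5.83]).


By continuity of measure from below: if A_n increases to A, then m(A_n) -> m(A).
Here A = [0, 5.83], so m(A) = 5.83
Step 1: a_1 = 5.83*(1 - 1/2) = 2.915, m(A_1) = 2.915
Step 2: a_2 = 5.83*(1 - 1/3) = 3.8867, m(A_2) = 3.8867
Step 3: a_3 = 5.83*(1 - 1/4) = 4.3725, m(A_3) = 4.3725
Limit: m(A_n) -> m([0,5.83]) = 5.83


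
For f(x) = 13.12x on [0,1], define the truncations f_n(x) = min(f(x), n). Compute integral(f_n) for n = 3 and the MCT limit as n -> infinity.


f(x) = 13.12x on [0,1]; f_n(x) = min(13.12x, n). At n = 3:
Step 1: f(x) reaches 3 at x = 3/13.12 = 0.228659
Step 2: integral(f_3) = integral(13.12x, 0, 0.228659) + integral(3, 0.228659, 1)
       = 13.12*0.228659^2/2 + 3*(1 - 0.228659)
       = 0.342988 + 2.314024
       = 2.657012
Step 3: As n -> infinity, f_n increases to f, so by MCT integral(f_n) -> integral(f) = 13.12/2 = 6.56.
Convergence: integral(f_3) = 2.657012 -> 6.56 as n -> infinity


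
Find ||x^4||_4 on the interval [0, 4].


Step 1: ||f||_4 = (integral_0^4 |x^4|^4 dx)^(1/4)
     = (integral_0^4 x^16 dx)^(1/4)
Step 2: integral_0^4 x^16 dx = [x^17/(17)] from 0 to 4 = 4^17/17
     = 17179869184/17 = 1.010581e+09
Step 3: ||f||_4 = (1.010581e+09)^(1/4) = 178.296465


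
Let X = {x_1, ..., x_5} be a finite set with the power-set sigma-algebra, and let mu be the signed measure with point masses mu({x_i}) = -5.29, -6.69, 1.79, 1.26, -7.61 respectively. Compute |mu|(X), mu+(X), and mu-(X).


Step 1: Every measurable set is a union of atoms (the cells / points), so a Hahn decomposition is
  obtained by grouping atoms by sign: P = union of atoms with mu > 0, N = union of the remaining atoms.
  Atoms in P (indices): 3, 4;  atoms in N (indices): 1, 2, 5
  Positive values: 1.79, 1.26
  Negative values: -5.29, -6.69, -7.61
Step 2: mu+(X) = mu(P) = sum of positive atom values = 3.05
Step 3: mu-(X) = -mu(N) = sum of |negative atom values| = 19.59
Step 4: |mu|(X) = mu+(X) + mu-(X) = 3.05 + 19.59 = 22.64


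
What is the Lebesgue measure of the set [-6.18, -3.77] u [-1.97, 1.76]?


For pairwise disjoint intervals, m(union) = sum of lengths.
= (-3.77 - -6.18) + (1.76 - -1.97)
= 2.41 + 3.73
= 6.14


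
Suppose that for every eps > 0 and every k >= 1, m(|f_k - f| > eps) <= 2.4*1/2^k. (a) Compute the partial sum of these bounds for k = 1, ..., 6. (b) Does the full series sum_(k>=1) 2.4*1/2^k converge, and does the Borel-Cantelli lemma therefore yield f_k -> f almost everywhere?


Step 1: List the terms 2.4*1/2^k for k = 1 to 6:
  k=1: 1.2
  k=2: 0.6
  k=3: 0.3
  k=4: 0.15
  k=5: 0.075
  k=6: 0.0375
Step 2: Partial sum = 1.2 + 0.6 + 0.3 + 0.15 + 0.075 + 0.0375
     = 2.3625
Step 3: The full series sum_(k>=1) 2.4*1/2^k converges (geometric series with ratio 1/2 < 1; a constant multiple of a convergent series converges).
Step 4: Fix eps > 0. Since sum_k m(|f_k - f| > eps) < infinity, the Borel-Cantelli lemma gives
        m(limsup_k {|f_k - f| > eps}) = 0, i.e. for a.e. x, |f_k(x) - f(x)| <= eps for all large k.
        Applying this with eps = 1/j for j = 1, 2, ... and intersecting the countably many full-measure sets,
        for a.e. x we get limsup_k |f_k(x) - f(x)| <= 1/j for every j, hence f_k -> f almost everywhere.
Conclusion: series converges; Borel-Cantelli yields f_k -> f a.e.


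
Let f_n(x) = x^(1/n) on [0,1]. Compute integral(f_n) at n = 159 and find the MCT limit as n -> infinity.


At n = 159: f_159(x) = x^(1/159).
Step 1: integral(x^(1/159), 0, 1) = [x^(1/159+1) / (1/159+1)] from 0 to 1
     = 1 / (1/159 + 1) = 1 / ((159+1)/159) = 159/(159+1)
     = 159/160 = 0.99375
Step 2: As n -> infinity, f_n(x) = x^(1/n) -> 1 for x in (0,1], and f_n is increasing in n.
By MCT, lim_n integral(f_n) = integral(lim_n f_n) = integral(1, 0, 1) = 1.
Step 3: Verify convergence: 159/160 = 0.99375 -> 1


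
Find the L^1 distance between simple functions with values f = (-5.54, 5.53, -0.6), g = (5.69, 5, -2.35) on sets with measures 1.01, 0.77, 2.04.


Step 1: Compute differences f_i - g_i:
  -5.54 - 5.69 = -11.23
  5.53 - 5 = 0.53
  -0.6 - -2.35 = 1.75
Step 2: Compute |diff|^1 * measure for each set:
  |-11.23|^1 * 1.01 = 11.23 * 1.01 = 11.3423
  |0.53|^1 * 0.77 = 0.53 * 0.77 = 0.4081
  |1.75|^1 * 2.04 = 1.75 * 2.04 = 3.57
Step 3: Sum = 15.3204
Step 4: ||f-g||_1 = (15.3204)^(1/1) = 15.3204


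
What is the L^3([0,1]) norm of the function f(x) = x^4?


Step 1: ||f||_3 = (integral_0^1 |x^4|^3 dx)^(1/3)
     = (integral_0^1 x^12 dx)^(1/3)
Step 2: integral_0^1 x^12 dx = [x^13/(13)] from 0 to 1 = 1^13/13
     = 1/13 = 0.076923
Step 3: ||f||_3 = (0.076923)^(1/3) = 0.42529


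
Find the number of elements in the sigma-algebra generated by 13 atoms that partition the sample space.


Each element of the sigma-algebra is a union of some subset of the 13 atoms.
The number of such subsets is 2^13 = 8192.


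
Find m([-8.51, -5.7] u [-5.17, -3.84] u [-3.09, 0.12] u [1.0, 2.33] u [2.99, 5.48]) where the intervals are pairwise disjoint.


For pairwise disjoint intervals, m(union) = sum of lengths.
= (-5.7 - -8.51) + (-3.84 - -5.17) + (0.12 - -3.09) + (2.33 - 1.0) + (5.48 - 2.99)
= 2.81 + 1.33 + 3.21 + 1.33 + 2.49
= 11.17


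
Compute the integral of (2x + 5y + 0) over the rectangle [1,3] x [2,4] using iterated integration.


By Fubini, integrate in x first, then y.
Step 1: Fix y, integrate over x in [1,3]:
  integral(2x + 5y + 0, x=1..3)
  = 2*(3^2 - 1^2)/2 + (5y + 0)*(3 - 1)
  = 8 + (5y + 0)*2
  = 8 + 10y + 0
  = 8 + 10y
Step 2: Integrate over y in [2,4]:
  integral(8 + 10y, y=2..4)
  = 8*2 + 10*(4^2 - 2^2)/2
  = 16 + 60
  = 76


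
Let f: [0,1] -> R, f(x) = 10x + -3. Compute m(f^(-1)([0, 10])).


f^(-1)([0, 10]) = {x : 0 <= 10x + -3 <= 10}
Solving: (0 - -3)/10 <= x <= (10 - -3)/10
= [0.3, 1.3]
Intersecting with [0,1]: [0.3, 1]
Measure = 1 - 0.3 = 0.7


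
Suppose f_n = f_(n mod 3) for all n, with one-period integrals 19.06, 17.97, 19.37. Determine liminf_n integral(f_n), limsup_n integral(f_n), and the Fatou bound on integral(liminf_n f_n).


The sequence (integral(f_n)) is periodic with period 3, repeating the values 19.06, 17.97, 19.37 indefinitely.
Step 1: For a periodic sequence, every tail (a_m, a_(m+1), ...) contains all 3 period values infinitely often.
Step 2: Hence inf of every tail = min of the period values = min(19.06, 17.97, 19.37) = 17.97.
        liminf_n integral(f_n) = sup over m of (inf of tail from m) = 17.97.
Step 3: Similarly sup of every tail = max of the period values = 19.37.
        limsup_n integral(f_n) = 19.37.
Step 4: Fatou's lemma: integral(liminf_n f_n) <= liminf_n integral(f_n) = 17.97.
        So the integral of the pointwise liminf is at most 17.97.


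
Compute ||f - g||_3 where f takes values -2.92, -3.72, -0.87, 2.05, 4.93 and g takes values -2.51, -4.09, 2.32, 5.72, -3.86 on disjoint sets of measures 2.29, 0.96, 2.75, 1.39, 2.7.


Step 1: Compute differences f_i - g_i:
  -2.92 - -2.51 = -0.41
  -3.72 - -4.09 = 0.37
  -0.87 - 2.32 = -3.19
  2.05 - 5.72 = -3.67
  4.93 - -3.86 = 8.79
Step 2: Compute |diff|^3 * measure for each set:
  |-0.41|^3 * 2.29 = 0.068921 * 2.29 = 0.157829
  |0.37|^3 * 0.96 = 0.050653 * 0.96 = 0.048627
  |-3.19|^3 * 2.75 = 32.461759 * 2.75 = 89.269837
  |-3.67|^3 * 1.39 = 49.430863 * 1.39 = 68.7089
  |8.79|^3 * 2.7 = 679.151439 * 2.7 = 1833.708885
Step 3: Sum = 1991.894078
Step 4: ||f-g||_3 = (1991.894078)^(1/3) = 12.582166


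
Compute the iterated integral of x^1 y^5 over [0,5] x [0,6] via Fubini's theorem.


By Fubini's theorem, the double integral factors as a product of single integrals:
Step 1: integral_0^5 x^1 dx = [x^2/2] from 0 to 5
     = 5^2/2 = 12.5
Step 2: integral_0^6 y^5 dy = [y^6/6] from 0 to 6
     = 6^6/6 = 7776
Step 3: Double integral = 12.5 * 7776 = 97200


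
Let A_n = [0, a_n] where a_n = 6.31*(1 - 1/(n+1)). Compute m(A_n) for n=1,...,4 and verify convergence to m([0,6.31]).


By continuity of measure from below: if A_n increases to A, then m(A_n) -> m(A).
Here A = [0, 6.31], so m(A) = 6.31
Step 1: a_1 = 6.31*(1 - 1/2) = 3.155, m(A_1) = 3.155
Step 2: a_2 = 6.31*(1 - 1/3) = 4.2067, m(A_2) = 4.2067
Step 3: a_3 = 6.31*(1 - 1/4) = 4.7325, m(A_3) = 4.7325
Step 4: a_4 = 6.31*(1 - 1/5) = 5.048, m(A_4) = 5.048
Limit: m(A_n) -> m([0,6.31]) = 6.31


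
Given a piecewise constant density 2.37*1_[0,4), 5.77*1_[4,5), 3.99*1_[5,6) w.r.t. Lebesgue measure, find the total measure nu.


Integrate each piece of the Radon-Nikodym derivative:
Step 1: integral_0^4 2.37 dx = 2.37*(4-0) = 2.37*4 = 9.48
Step 2: integral_4^5 5.77 dx = 5.77*(5-4) = 5.77*1 = 5.77
Step 3: integral_5^6 3.99 dx = 3.99*(6-5) = 3.99*1 = 3.99
Total: 9.48 + 5.77 + 3.99 = 19.24


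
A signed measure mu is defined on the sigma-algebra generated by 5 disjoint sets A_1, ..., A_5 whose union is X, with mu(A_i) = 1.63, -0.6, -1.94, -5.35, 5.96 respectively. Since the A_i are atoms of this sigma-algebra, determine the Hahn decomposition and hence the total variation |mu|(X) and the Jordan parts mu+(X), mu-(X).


Step 1: Every measurable set is a union of atoms (the cells / points), so a Hahn decomposition is
  obtained by grouping atoms by sign: P = union of atoms with mu > 0, N = union of the remaining atoms.
  Atoms in P (indices): 1, 5;  atoms in N (indices): 2, 3, 4
  Positive values: 1.63, 5.96
  Negative values: -0.6, -1.94, -5.35
Step 2: mu+(X) = mu(P) = sum of positive atom values = 7.59
Step 3: mu-(X) = -mu(N) = sum of |negative atom values| = 7.89
Step 4: |mu|(X) = mu+(X) + mu-(X) = 7.59 + 7.89 = 15.48


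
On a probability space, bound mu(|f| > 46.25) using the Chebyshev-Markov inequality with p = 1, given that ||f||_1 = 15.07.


Chebyshev/Markov inequality: mu(|f| > eps) <= (||f||_p / eps)^p
Step 1: ||f||_1 / eps = 15.07 / 46.25 = 0.325838
Step 2: Raise to power p = 1:
  (0.325838)^1 = 0.325838
Step 3: Therefore mu(|f| > 46.25) <= 0.325838


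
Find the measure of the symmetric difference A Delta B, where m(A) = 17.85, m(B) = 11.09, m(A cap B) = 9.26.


m(A Delta B) = m(A) + m(B) - 2*m(A n B)
= 17.85 + 11.09 - 2*9.26
= 17.85 + 11.09 - 18.52
= 10.42


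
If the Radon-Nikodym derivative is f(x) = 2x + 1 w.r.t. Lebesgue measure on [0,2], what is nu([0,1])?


nu(A) = integral_A (dnu/dmu) dmu = integral_0^1 (2x + 1) dx
Step 1: Antiderivative F(x) = (2/2)x^2 + 1x
Step 2: F(1) = (2/2)*1^2 + 1*1 = 1 + 1 = 2
Step 3: F(0) = (2/2)*0^2 + 1*0 = 0.0 + 0 = 0.0
Step 4: nu([0,1]) = F(1) - F(0) = 2 - 0.0 = 2


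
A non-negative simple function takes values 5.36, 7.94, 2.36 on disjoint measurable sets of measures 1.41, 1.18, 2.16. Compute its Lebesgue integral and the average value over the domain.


Step 1: Integral = sum(value_i * measure_i)
= 5.36*1.41 + 7.94*1.18 + 2.36*2.16
= 7.5576 + 9.3692 + 5.0976
= 22.0244
Step 2: Total measure of domain = 1.41 + 1.18 + 2.16 = 4.75
Step 3: Average value = 22.0244 / 4.75 = 4.636716


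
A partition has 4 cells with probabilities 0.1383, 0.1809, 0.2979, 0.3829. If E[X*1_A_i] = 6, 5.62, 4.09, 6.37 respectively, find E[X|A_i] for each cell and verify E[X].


For each cell A_i: E[X|A_i] = E[X*1_A_i] / P(A_i)
Step 1: E[X|A_1] = 6 / 0.1383 = 43.383948
Step 2: E[X|A_2] = 5.62 / 0.1809 = 31.066888
Step 3: E[X|A_3] = 4.09 / 0.2979 = 13.729439
Step 4: E[X|A_4] = 6.37 / 0.3829 = 16.636197
Verification: E[X] = sum E[X*1_A_i] = 6 + 5.62 + 4.09 + 6.37 = 22.08


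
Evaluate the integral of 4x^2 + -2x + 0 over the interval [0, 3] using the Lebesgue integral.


The Lebesgue integral of a Riemann-integrable function agrees with the Riemann integral.
Antiderivative F(x) = (4/3)x^3 + (-2/2)x^2 + 0x
F(3) = (4/3)*3^3 + (-2/2)*3^2 + 0*3
     = (4/3)*27 + (-2/2)*9 + 0*3
     = 36 + -9 + 0
     = 27
F(0) = 0.0
Integral = F(3) - F(0) = 27 - 0.0 = 27


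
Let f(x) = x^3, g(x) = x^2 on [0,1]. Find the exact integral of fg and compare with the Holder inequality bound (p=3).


Step 1: Exact integral of f*g = integral(x^5, 0, 1) = 1/6
     = 0.166667
Step 2: Holder bound with p=3, q=1.5:
  ||f||_p = (integral x^9 dx)^(1/3) = (1/10)^(1/3) = 0.464159
  ||g||_q = (integral x^3 dx)^(1/1.5) = (1/4)^(1/1.5) = 0.39685
Step 3: Holder bound = ||f||_p * ||g||_q = 0.464159 * 0.39685 = 0.184202
Verification: 0.166667 <= 0.184202 (Holder holds)


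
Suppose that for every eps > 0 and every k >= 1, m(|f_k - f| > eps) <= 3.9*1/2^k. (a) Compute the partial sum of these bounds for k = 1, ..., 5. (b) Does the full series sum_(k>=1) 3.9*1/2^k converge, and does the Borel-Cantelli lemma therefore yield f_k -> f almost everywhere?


Step 1: List the terms 3.9*1/2^k for k = 1 to 5:
  k=1: 1.95
  k=2: 0.975
  k=3: 0.4875
  k=4: 0.24375
  k=5: 0.121875
Step 2: Partial sum = 1.95 + 0.975 + 0.4875 + 0.24375 + 0.121875
     = 3.778125
Step 3: The full series sum_(k>=1) 3.9*1/2^k converges (geometric series with ratio 1/2 < 1; a constant multiple of a convergent series converges).
Step 4: Fix eps > 0. Since sum_k m(|f_k - f| > eps) < infinity, the Borel-Cantelli lemma gives
        m(limsup_k {|f_k - f| > eps}) = 0, i.e. for a.e. x, |f_k(x) - f(x)| <= eps for all large k.
        Applying this with eps = 1/j for j = 1, 2, ... and intersecting the countably many full-measure sets,
        for a.e. x we get limsup_k |f_k(x) - f(x)| <= 1/j for every j, hence f_k -> f almost everywhere.
Conclusion: series converges; Borel-Cantelli yields f_k -> f a.e.


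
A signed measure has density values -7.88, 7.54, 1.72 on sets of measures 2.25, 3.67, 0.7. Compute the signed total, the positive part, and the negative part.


Step 1: Compute signed measure on each set:
  Set 1: -7.88 * 2.25 = -17.73
  Set 2: 7.54 * 3.67 = 27.6718
  Set 3: 1.72 * 0.7 = 1.204
Step 2: Total signed measure = (-17.73) + (27.6718) + (1.204)
     = 11.1458
Step 3: Positive part mu+(X) = sum of positive contributions = 28.8758
Step 4: Negative part mu-(X) = |sum of negative contributions| = 17.73


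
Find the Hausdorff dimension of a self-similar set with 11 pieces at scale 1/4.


For a self-similar set with N copies scaled by 1/r:
dim_H = log(N)/log(r) = log(11)/log(4)
= 2.397895/1.386294
= 1.729716


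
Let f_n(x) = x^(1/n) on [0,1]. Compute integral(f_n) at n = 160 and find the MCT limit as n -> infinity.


At n = 160: f_160(x) = x^(1/160).
Step 1: integral(x^(1/160), 0, 1) = [x^(1/160+1) / (1/160+1)] from 0 to 1
     = 1 / (1/160 + 1) = 1 / ((160+1)/160) = 160/(160+1)
     = 160/161 = 0.993789
Step 2: As n -> infinity, f_n(x) = x^(1/n) -> 1 for x in (0,1], and f_n is increasing in n.
By MCT, lim_n integral(f_n) = integral(lim_n f_n) = integral(1, 0, 1) = 1.
Step 3: Verify convergence: 160/161 = 0.993789 -> 1


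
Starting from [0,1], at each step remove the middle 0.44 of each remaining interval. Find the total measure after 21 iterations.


Step 1: At each step, fraction remaining = 1 - 0.44 = 0.56
Step 2: After 21 steps, measure = (0.56)^21
Result = 5.151676e-06
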